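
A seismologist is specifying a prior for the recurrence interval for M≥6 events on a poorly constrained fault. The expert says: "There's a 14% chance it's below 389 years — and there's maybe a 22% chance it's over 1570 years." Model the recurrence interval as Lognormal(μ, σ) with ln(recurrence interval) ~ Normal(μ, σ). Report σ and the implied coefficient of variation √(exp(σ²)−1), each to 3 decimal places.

If T ~ Lognormal(μ,σ) then ln T ~ Normal(μ,σ), so the p-quantile of ln T is μ + z_p·σ.
ln(389) = 5.964 and ln(1570) = 7.359; z_{0.14} = -1.08, z_{0.78} = 0.7722.
σ = (7.359 − 5.964)/(0.7722 − (-1.08)) = 0.753.
μ = 5.964 − (-1.08)·0.753 = 6.777.
CV = √(exp(σ²)−1) = √(exp(0.5673)−1) = 0.874.

σ ≈ 0.753, CV ≈ 0.874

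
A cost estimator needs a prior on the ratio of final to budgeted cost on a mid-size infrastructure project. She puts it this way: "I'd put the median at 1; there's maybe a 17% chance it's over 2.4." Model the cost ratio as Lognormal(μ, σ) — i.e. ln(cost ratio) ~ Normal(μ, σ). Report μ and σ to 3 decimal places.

If T ~ Lognormal(μ,σ) then ln T ~ Normal(μ,σ), so the p-quantile of ln T is μ + z_p·σ.
ln(1) = 0 and ln(2.4) = 0.8755; z_{0.5} = 0, z_{0.83} = 0.9542.
σ = (0.8755 − 0)/(0.9542 − (0)) = 0.918.
μ = 0 − (0)·0.918 = 0.000.

μ ≈ 0.000, σ ≈ 0.918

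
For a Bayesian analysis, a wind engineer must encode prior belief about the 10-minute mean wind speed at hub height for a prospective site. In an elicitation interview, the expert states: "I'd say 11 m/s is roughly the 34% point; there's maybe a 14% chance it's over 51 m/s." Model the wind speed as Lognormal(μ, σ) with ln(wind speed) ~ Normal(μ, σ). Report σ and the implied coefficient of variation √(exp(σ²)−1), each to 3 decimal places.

If T ~ Lognormal(μ,σ) then ln T ~ Normal(μ,σ), so the p-quantile of ln T is μ + z_p·σ.
ln(11) = 2.398 and ln(51) = 3.932; z_{0.34} = -0.4125, z_{0.86} = 1.08.
σ = (3.932 − 2.398)/(1.08 − (-0.4125)) = 1.028.
μ = 2.398 − (-0.4125)·1.028 = 2.822.
CV = √(exp(σ²)−1) = √(exp(1.0559)−1) = 1.369.

σ ≈ 1.028, CV ≈ 1.369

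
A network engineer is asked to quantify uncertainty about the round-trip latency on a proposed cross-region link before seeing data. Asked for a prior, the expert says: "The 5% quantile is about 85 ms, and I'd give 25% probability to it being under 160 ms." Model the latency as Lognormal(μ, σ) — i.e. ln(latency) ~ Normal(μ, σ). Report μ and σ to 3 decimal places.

If T ~ Lognormal(μ,σ) then ln T ~ Normal(μ,σ), so the p-quantile of ln T is μ + z_p·σ.
ln(85) = 4.443 and ln(160) = 5.075; z_{0.05} = -1.645, z_{0.25} = -0.6745.
σ = (5.075 − 4.443)/(-0.6745 − (-1.645)) = 0.652.
μ = 4.443 − (-1.645)·0.652 = 5.515.

μ ≈ 5.515, σ ≈ 0.652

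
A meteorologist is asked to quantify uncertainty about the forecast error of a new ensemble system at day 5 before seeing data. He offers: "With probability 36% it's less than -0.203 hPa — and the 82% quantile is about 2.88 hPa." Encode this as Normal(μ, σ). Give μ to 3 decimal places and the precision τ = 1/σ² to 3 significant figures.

μ = 0.665, τ = 0.171

The p-quantile of Normal(μ,σ) is μ + z_p·σ, with z_{0.36} = -0.3585 and z_{0.82} = 0.9154.
Eliminate σ: μ = (z₂·x₁ − z₁·x₂)/(z₂ − z₁) = (0.9154·-0.203 − (-0.3585)·2.88)/1.274 = 0.665.
Then σ = (x₂ − x₁)/(z₂ − z₁) = (2.88 − -0.203)/1.274 = 2.420.
Precision τ = 1/σ² = 1/2.42² = 0.171.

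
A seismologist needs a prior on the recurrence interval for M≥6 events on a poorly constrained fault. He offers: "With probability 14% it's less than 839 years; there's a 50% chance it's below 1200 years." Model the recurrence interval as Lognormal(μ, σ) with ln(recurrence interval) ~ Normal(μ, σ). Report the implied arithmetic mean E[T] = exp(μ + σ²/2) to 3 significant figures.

If T ~ Lognormal(μ,σ) then ln T ~ Normal(μ,σ), so the p-quantile of ln T is μ + z_p·σ.
ln(839) = 6.732 and ln(1200) = 7.09; z_{0.14} = -1.08, z_{0.5} = 0.
σ = (7.09 − 6.732)/(0 − (-1.08)) = 0.331.
μ = 6.732 − (-1.08)·0.331 = 7.090.
E[T] = exp(μ + σ²/2) = exp(7.090 + 0.0549) = 1270 years.

E[T] ≈ 1270 years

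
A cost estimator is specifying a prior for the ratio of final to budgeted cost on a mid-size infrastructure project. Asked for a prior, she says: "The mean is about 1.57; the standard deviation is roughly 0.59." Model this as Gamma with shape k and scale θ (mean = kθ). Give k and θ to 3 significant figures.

For Gamma(k, scale θ): mean = kθ, variance = kθ², so CV = 1/√k.
CV = SD/mean = 0.59/1.57 = 0.3758, hence k = 1/CV² = 7.08.
Then θ = mean/k = 1.57/7.08 = 0.222.

k ≈ 7.08, θ ≈ 0.222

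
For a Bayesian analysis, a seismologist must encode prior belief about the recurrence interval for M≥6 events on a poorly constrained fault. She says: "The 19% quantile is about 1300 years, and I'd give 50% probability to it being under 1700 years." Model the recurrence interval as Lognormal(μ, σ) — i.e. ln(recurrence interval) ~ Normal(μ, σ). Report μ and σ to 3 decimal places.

If T ~ Lognormal(μ,σ) then ln T ~ Normal(μ,σ), so the p-quantile of ln T is μ + z_p·σ.
ln(1300) = 7.17 and ln(1700) = 7.438; z_{0.19} = -0.8779, z_{0.5} = 0.
σ = (7.438 − 7.17)/(0 − (-0.8779)) = 0.306.
μ = 7.17 − (-0.8779)·0.306 = 7.438.

μ ≈ 7.438, σ ≈ 0.306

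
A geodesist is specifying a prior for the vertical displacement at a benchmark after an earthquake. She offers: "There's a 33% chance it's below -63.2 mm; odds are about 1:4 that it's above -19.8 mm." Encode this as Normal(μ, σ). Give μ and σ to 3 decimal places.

μ = -48.302, σ = 33.866

For Normal(μ,σ), the p-quantile is μ + z_p·σ. Here z_{0.33} = -0.4399, z_{0.8} = 0.8416.
So -63.2 = μ − 0.4399σ and -19.8 = μ + 0.8416σ.
Subtracting: σ = (-19.8 − -63.2)/(0.8416 − (-0.4399)) = 33.866.
Then μ = -63.2 − (-0.4399)·33.866 = -48.302.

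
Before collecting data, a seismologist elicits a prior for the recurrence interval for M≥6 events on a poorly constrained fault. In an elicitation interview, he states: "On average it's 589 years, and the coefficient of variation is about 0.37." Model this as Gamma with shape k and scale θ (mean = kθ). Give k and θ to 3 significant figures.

k ≈ 7.3, θ ≈ 80.6

For Gamma(k, scale θ): mean = kθ, variance = kθ², so CV = 1/√k.
CV = 0.37, hence k = 1/CV² = 7.3.
Then θ = mean/k = 589/7.3 = 80.6.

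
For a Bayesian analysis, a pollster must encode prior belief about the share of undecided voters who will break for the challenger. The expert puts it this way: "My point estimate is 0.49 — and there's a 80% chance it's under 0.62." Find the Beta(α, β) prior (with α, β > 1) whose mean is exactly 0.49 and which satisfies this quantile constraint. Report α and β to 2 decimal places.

α ≈ 5.18, β ≈ 5.39

With mean 0.49 fixed, write α = 0.49s, β = 0.51s where s = α+β.
Need P(θ < 0.62) = 0.8 under Beta(0.49s, 0.51s). Normal approximation: (q−m)/√(m(1−m)/s) ≈ z_{0.8} = 0.842, so s ≈ 0.49·0.51·(0.842)²/(0.62−0.49)² = 10.5.
At s = 10.5: P(θ<0.62) ≈ 0.799. Adjusting to match 0.8 gives s ≈ 10.57.
So α = 0.49·10.57 ≈ 5.18, β = 0.51·10.57 ≈ 5.39.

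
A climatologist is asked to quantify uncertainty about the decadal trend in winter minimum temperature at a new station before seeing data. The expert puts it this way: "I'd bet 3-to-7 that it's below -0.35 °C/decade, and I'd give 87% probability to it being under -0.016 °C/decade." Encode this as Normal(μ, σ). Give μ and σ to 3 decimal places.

For Normal(μ,σ), the p-quantile is μ + z_p·σ. Here z_{0.3} = -0.5244, z_{0.87} = 1.126.
So -0.35 = μ − 0.5244σ and -0.016 = μ + 1.126σ.
Subtracting: σ = (-0.016 − -0.35)/(1.126 − (-0.5244)) = 0.202.
Then μ = -0.35 − (-0.5244)·0.202 = -0.244.

μ = -0.244, σ = 0.202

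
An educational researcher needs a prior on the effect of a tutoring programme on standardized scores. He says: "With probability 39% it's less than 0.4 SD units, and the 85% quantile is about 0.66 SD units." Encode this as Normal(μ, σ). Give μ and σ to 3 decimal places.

The p-quantile of Normal(μ,σ) is μ + z_p·σ, with z_{0.39} = -0.2793 and z_{0.85} = 1.036.
Eliminate σ: μ = (z₂·x₁ − z₁·x₂)/(z₂ − z₁) = (1.036·0.4 − (-0.2793)·0.66)/1.316 = 0.455.
Then σ = (x₂ − x₁)/(z₂ − z₁) = (0.66 − 0.4)/1.316 = 0.198.

μ = 0.455, σ = 0.198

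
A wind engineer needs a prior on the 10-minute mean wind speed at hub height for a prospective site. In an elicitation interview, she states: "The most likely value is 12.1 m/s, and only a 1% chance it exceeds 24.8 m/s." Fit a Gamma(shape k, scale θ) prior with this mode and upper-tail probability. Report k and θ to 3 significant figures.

k ≈ 10.5, θ ≈ 1.27

Gamma(k,θ) with k>1 has mode (k−1)θ, so θ = 12.1/(k−1).
Need P(X < 24.8) = 0.99 with θ tied to k this way. Start at k = 2, θ = 12.1: P(X<24.8) ≈ 0.607.
Too low — raise k to concentrate. Iterating converges to k ≈ 10.5.
Then θ = 12.1/(10.5−1) ≈ 1.27.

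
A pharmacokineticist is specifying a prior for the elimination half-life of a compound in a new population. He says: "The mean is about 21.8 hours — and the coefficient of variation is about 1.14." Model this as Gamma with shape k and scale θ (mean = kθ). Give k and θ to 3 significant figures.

k ≈ 0.769, θ ≈ 28.3

For Gamma(k, scale θ): mean = kθ, variance = kθ², so CV = 1/√k.
CV = 1.14, hence k = 1/CV² = 0.769.
Then θ = mean/k = 21.8/0.769 = 28.3.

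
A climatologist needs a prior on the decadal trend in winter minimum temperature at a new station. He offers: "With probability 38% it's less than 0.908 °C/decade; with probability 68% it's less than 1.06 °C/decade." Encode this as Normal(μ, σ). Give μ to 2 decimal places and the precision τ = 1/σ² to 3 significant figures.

For Normal(μ,σ), the p-quantile is μ + z_p·σ. Here z_{0.38} = -0.3055, z_{0.68} = 0.4677.
So 0.908 = μ − 0.3055σ and 1.06 = μ + 0.4677σ.
Subtracting: σ = (1.06 − 0.908)/(0.4677 − (-0.3055)) = 0.20.
Then μ = 0.908 − (-0.3055)·0.20 = 0.97.
Precision τ = 1/σ² = 1/0.1966² = 25.9.

μ = 0.97, τ = 25.9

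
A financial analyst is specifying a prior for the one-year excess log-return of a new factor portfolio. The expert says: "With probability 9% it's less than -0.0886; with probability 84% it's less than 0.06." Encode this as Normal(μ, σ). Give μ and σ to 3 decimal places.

For Normal(μ,σ), the p-quantile is μ + z_p·σ. Here z_{0.09} = -1.341, z_{0.84} = 0.9945.
So -0.0886 = μ − 1.341σ and 0.06 = μ + 0.9945σ.
Subtracting: σ = (0.06 − -0.0886)/(0.9945 − (-1.341)) = 0.064.
Then μ = -0.0886 − (-1.341)·0.064 = -0.003.

μ = -0.003, σ = 0.064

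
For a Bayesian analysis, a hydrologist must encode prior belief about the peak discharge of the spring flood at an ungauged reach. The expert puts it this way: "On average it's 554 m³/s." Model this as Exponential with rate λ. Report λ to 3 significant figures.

λ ≈ 0.00181

Exponential mean = 1/λ, so λ = 1/554.0 = 0.00181.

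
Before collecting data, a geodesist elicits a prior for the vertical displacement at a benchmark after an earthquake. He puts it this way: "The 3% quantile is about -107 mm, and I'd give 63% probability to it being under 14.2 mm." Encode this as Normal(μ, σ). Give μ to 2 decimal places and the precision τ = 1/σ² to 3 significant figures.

For Normal(μ,σ), the p-quantile is μ + z_p·σ. Here z_{0.03} = -1.881, z_{0.63} = 0.3319.
So -107 = μ − 1.881σ and 14.2 = μ + 0.3319σ.
Subtracting: σ = (14.2 − -107)/(0.3319 − (-1.881)) = 54.78.
Then μ = -107 − (-1.881)·54.78 = -3.98.
Precision τ = 1/σ² = 1/54.78² = 0.000333.

μ = -3.98, τ = 0.000333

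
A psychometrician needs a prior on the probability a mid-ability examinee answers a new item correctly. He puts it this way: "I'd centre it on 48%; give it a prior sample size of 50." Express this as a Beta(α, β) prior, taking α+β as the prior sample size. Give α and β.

Under the effective-sample-size interpretation, Beta(α, β) has prior mean α/(α+β) and prior sample size α+β.
So α+β = 50 and α/(α+β) = 0.48, giving α = 0.48·50 = 24 and β = 50 − 24 = 26.

α = 24, β = 26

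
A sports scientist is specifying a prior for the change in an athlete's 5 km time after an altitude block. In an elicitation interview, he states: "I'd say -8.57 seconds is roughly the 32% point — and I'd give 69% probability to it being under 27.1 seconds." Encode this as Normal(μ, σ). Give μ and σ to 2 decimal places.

For Normal(μ,σ), the p-quantile is μ + z_p·σ. Here z_{0.32} = -0.4677, z_{0.69} = 0.4959.
So -8.57 = μ − 0.4677σ and 27.1 = μ + 0.4959σ.
Subtracting: σ = (27.1 − -8.57)/(0.4959 − (-0.4677)) = 37.02.
Then μ = -8.57 − (-0.4677)·37.02 = 8.74.

μ = 8.74, σ = 37.02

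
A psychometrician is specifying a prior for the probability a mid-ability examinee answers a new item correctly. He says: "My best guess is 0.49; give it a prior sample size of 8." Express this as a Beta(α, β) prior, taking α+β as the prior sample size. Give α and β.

α = 3.92, β = 4.08

Under the effective-sample-size interpretation, Beta(α, β) has prior mean α/(α+β) and prior sample size α+β.
So α+β = 8 and α/(α+β) = 0.49, giving α = 0.49·8 = 3.92 and β = 8 − 3.92 = 4.08.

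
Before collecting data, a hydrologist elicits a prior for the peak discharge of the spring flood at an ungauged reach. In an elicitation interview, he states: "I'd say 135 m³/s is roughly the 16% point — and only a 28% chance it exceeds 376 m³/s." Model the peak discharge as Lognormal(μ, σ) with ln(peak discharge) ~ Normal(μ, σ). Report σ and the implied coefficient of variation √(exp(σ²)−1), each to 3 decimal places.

If T ~ Lognormal(μ,σ) then ln T ~ Normal(μ,σ), so the p-quantile of ln T is μ + z_p·σ.
ln(135) = 4.905 and ln(376) = 5.93; z_{0.16} = -0.9945, z_{0.72} = 0.5828.
σ = (5.93 − 4.905)/(0.5828 − (-0.9945)) = 0.649.
μ = 4.905 − (-0.9945)·0.649 = 5.551.
CV = √(exp(σ²)−1) = √(exp(0.4217)−1) = 0.724.

σ ≈ 0.649, CV ≈ 0.724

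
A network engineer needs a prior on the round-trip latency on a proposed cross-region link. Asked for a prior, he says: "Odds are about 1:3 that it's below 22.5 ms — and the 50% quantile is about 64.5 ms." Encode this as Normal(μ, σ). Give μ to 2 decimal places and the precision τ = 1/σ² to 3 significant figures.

μ = 64.50, τ = 0.000258

The p-quantile of Normal(μ,σ) is μ + z_p·σ, with z_{0.25} = -0.6745 and z_{0.5} = 0.
Eliminate σ: μ = (z₂·x₁ − z₁·x₂)/(z₂ − z₁) = (0·22.5 − (-0.6745)·64.5)/0.6745 = 64.50.
Then σ = (x₂ − x₁)/(z₂ − z₁) = (64.5 − 22.5)/0.6745 = 62.27.
Precision τ = 1/σ² = 1/62.27² = 0.000258.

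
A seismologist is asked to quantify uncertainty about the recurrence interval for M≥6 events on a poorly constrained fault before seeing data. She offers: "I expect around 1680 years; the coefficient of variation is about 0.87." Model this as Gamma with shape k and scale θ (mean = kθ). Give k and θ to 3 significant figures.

k ≈ 1.32, θ ≈ 1270

For Gamma(k, scale θ): mean = kθ, variance = kθ², so CV = 1/√k.
CV = 0.87, hence k = 1/CV² = 1.32.
Then θ = mean/k = 1680/1.32 = 1270.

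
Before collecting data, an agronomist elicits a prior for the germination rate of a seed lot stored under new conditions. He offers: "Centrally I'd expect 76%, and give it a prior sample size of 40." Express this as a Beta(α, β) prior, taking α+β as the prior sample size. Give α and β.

α = 30.4, β = 9.6

Under the effective-sample-size interpretation, Beta(α, β) has prior mean α/(α+β) and prior sample size α+β.
So α+β = 40 and α/(α+β) = 0.76, giving α = 0.76·40 = 30.4 and β = 40 − 30.4 = 9.6.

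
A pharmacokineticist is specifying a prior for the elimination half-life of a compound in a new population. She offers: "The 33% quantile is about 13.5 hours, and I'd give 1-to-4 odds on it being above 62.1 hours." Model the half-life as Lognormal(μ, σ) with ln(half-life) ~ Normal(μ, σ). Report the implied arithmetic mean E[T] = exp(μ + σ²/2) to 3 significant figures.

If T ~ Lognormal(μ,σ) then ln T ~ Normal(μ,σ), so the p-quantile of ln T is μ + z_p·σ.
ln(13.5) = 2.603 and ln(62.1) = 4.129; z_{0.33} = -0.4399, z_{0.8} = 0.8416.
σ = (4.129 − 2.603)/(0.8416 − (-0.4399)) = 1.191.
μ = 2.603 − (-0.4399)·1.191 = 3.127.
E[T] = exp(μ + σ²/2) = exp(3.127 + 0.7090) = 46.3 hours.

E[T] ≈ 46.3 hours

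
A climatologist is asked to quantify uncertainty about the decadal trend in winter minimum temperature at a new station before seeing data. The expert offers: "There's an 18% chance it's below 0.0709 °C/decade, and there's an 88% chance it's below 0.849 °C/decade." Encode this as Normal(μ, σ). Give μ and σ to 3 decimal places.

The p-quantile of Normal(μ,σ) is μ + z_p·σ, with z_{0.18} = -0.9154 and z_{0.88} = 1.175.
Eliminate σ: μ = (z₂·x₁ − z₁·x₂)/(z₂ − z₁) = (1.175·0.0709 − (-0.9154)·0.849)/2.09 = 0.412.
Then σ = (x₂ − x₁)/(z₂ − z₁) = (0.849 − 0.0709)/2.09 = 0.372.

μ = 0.412, σ = 0.372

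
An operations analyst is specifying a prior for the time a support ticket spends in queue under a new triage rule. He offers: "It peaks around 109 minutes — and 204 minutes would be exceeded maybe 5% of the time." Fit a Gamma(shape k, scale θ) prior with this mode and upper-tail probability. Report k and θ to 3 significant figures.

Gamma(k,θ) with k>1 has mode (k−1)θ, so θ = 109/(k−1).
Need P(X < 204) = 0.95 with θ tied to k this way. Start at k = 2, θ = 109: P(X<204) ≈ 0.558.
Too low — raise k to concentrate. Iterating converges to k ≈ 8.08.
Then θ = 109/(8.08−1) ≈ 15.4.

k ≈ 8.08, θ ≈ 15.4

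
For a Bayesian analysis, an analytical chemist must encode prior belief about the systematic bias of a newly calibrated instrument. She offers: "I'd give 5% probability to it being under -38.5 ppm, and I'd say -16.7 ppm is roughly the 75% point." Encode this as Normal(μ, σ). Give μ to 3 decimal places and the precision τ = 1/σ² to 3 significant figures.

μ = -23.040, τ = 0.0113

For Normal(μ,σ), the p-quantile is μ + z_p·σ. Here z_{0.05} = -1.645, z_{0.75} = 0.6745.
So -38.5 = μ − 1.645σ and -16.7 = μ + 0.6745σ.
Subtracting: σ = (-16.7 − -38.5)/(0.6745 − (-1.645)) = 9.399.
Then μ = -38.5 − (-1.645)·9.399 = -23.040.
Precision τ = 1/σ² = 1/9.399² = 0.0113.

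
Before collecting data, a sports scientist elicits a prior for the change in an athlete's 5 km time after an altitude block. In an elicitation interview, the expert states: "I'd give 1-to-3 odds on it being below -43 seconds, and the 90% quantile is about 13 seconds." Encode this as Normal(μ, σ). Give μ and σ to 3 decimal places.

μ = -23.690, σ = 28.629

The p-quantile of Normal(μ,σ) is μ + z_p·σ, with z_{0.25} = -0.6745 and z_{0.9} = 1.282.
Eliminate σ: μ = (z₂·x₁ − z₁·x₂)/(z₂ − z₁) = (1.282·-43 − (-0.6745)·13)/1.956 = -23.690.
Then σ = (x₂ − x₁)/(z₂ − z₁) = (13 − -43)/1.956 = 28.629.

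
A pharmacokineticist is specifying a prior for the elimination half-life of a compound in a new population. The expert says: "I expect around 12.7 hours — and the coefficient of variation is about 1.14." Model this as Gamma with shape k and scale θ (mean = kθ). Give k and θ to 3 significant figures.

For Gamma(k, scale θ): mean = kθ, variance = kθ², so CV = 1/√k.
CV = 1.14, hence k = 1/CV² = 0.769.
Then θ = mean/k = 12.7/0.769 = 16.5.

k ≈ 0.769, θ ≈ 16.5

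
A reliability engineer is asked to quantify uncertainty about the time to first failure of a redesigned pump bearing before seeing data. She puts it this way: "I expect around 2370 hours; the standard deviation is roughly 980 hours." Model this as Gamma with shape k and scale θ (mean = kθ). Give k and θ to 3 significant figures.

For Gamma(k, scale θ): mean = kθ, variance = kθ², so CV = 1/√k.
CV = SD/mean = 980/2370 = 0.4135, hence k = 1/CV² = 5.85.
Then θ = mean/k = 2370/5.85 = 405.

k ≈ 5.85, θ ≈ 405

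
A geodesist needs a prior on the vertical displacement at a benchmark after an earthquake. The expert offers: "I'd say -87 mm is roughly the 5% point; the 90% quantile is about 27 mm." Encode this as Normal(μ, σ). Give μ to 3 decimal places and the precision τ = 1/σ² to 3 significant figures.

μ = -22.924, τ = 0.000659

For Normal(μ,σ), the p-quantile is μ + z_p·σ. Here z_{0.05} = -1.645, z_{0.9} = 1.282.
So -87 = μ − 1.645σ and 27 = μ + 1.282σ.
Subtracting: σ = (27 − -87)/(1.282 − (-1.645)) = 38.956.
Then μ = -87 − (-1.645)·38.956 = -22.924.
Precision τ = 1/σ² = 1/38.96² = 0.000659.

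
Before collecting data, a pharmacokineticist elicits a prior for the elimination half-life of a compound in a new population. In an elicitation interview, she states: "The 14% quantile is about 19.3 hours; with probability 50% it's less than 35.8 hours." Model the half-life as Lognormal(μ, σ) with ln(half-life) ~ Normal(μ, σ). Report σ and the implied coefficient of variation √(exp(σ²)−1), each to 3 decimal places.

If T ~ Lognormal(μ,σ) then ln T ~ Normal(μ,σ), so the p-quantile of ln T is μ + z_p·σ.
ln(19.3) = 2.96 and ln(35.8) = 3.578; z_{0.14} = -1.08, z_{0.5} = 0.
σ = (3.578 − 2.96)/(0 − (-1.08)) = 0.572.
μ = 2.96 − (-1.08)·0.572 = 3.578.
CV = √(exp(σ²)−1) = √(exp(0.3271)−1) = 0.622.

σ ≈ 0.572, CV ≈ 0.622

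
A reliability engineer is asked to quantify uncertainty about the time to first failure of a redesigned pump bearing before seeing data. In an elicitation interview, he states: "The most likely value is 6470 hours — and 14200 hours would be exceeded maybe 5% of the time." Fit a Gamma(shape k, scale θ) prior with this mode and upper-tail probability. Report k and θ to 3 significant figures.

k ≈ 5.45, θ ≈ 1450

Gamma(k,θ) with k>1 has mode (k−1)θ, so θ = 6470/(k−1).
Need P(X < 14200) = 0.95 with θ tied to k this way. Start at k = 2, θ = 6470: P(X<14200) ≈ 0.644.
Too low — raise k to concentrate. Iterating converges to k ≈ 5.45.
Then θ = 6470/(5.45−1) ≈ 1450.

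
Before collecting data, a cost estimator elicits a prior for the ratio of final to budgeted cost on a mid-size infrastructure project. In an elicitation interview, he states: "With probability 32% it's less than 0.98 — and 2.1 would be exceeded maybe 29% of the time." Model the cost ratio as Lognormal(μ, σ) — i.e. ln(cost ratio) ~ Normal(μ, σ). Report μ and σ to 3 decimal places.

μ ≈ 0.329, σ ≈ 0.746

If T ~ Lognormal(μ,σ) then ln T ~ Normal(μ,σ), so the p-quantile of ln T is μ + z_p·σ.
ln(0.98) = -0.0202 and ln(2.1) = 0.7419; z_{0.32} = -0.4677, z_{0.71} = 0.5534.
σ = (0.7419 − -0.0202)/(0.5534 − (-0.4677)) = 0.746.
μ = -0.0202 − (-0.4677)·0.746 = 0.329.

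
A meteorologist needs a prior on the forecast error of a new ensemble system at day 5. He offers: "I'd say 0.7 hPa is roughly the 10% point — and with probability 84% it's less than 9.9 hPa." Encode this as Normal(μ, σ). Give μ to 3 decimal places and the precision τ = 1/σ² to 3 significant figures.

The p-quantile of Normal(μ,σ) is μ + z_p·σ, with z_{0.1} = -1.282 and z_{0.84} = 0.9945.
Eliminate σ: μ = (z₂·x₁ − z₁·x₂)/(z₂ − z₁) = (0.9945·0.7 − (-1.282)·9.9)/2.276 = 5.880.
Then σ = (x₂ − x₁)/(z₂ − z₁) = (9.9 − 0.7)/2.276 = 4.042.
Precision τ = 1/σ² = 1/4.042² = 0.0612.

μ = 5.880, τ = 0.0612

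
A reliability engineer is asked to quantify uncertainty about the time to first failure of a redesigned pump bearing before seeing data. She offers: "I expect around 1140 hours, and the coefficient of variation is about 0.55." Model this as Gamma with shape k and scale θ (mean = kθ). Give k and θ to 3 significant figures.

For Gamma(k, scale θ): mean = kθ, variance = kθ², so CV = 1/√k.
CV = 0.55, hence k = 1/CV² = 3.31.
Then θ = mean/k = 1140/3.31 = 345.

k ≈ 3.31, θ ≈ 345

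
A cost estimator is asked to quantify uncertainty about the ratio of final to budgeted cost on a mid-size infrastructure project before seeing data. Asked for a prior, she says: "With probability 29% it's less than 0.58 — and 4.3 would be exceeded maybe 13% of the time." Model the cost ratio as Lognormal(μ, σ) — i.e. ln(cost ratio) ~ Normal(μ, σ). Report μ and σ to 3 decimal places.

If T ~ Lognormal(μ,σ) then ln T ~ Normal(μ,σ), so the p-quantile of ln T is μ + z_p·σ.
ln(0.58) = -0.5447 and ln(4.3) = 1.459; z_{0.29} = -0.5534, z_{0.87} = 1.126.
σ = (1.459 − -0.5447)/(1.126 − (-0.5534)) = 1.193.
μ = -0.5447 − (-0.5534)·1.193 = 0.115.

μ ≈ 0.115, σ ≈ 1.193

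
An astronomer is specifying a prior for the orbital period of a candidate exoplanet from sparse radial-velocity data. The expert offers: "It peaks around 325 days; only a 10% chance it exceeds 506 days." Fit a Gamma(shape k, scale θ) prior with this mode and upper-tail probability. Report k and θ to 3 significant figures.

Gamma(k,θ) with k>1 has mode (k−1)θ, so θ = 325/(k−1).
Need P(X < 506) = 0.9 with θ tied to k this way. Start at k = 2, θ = 325: P(X<506) ≈ 0.461.
Too low — raise k to concentrate. Iterating converges to k ≈ 10.5.
Then θ = 325/(10.5−1) ≈ 34.

k ≈ 10.5, θ ≈ 34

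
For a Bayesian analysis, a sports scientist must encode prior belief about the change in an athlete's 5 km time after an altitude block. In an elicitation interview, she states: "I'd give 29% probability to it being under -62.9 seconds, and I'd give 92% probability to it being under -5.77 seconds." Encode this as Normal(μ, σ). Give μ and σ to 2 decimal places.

μ = -46.76, σ = 29.17

For Normal(μ,σ), the p-quantile is μ + z_p·σ. Here z_{0.29} = -0.5534, z_{0.92} = 1.405.
So -62.9 = μ − 0.5534σ and -5.77 = μ + 1.405σ.
Subtracting: σ = (-5.77 − -62.9)/(1.405 − (-0.5534)) = 29.17.
Then μ = -62.9 − (-0.5534)·29.17 = -46.76.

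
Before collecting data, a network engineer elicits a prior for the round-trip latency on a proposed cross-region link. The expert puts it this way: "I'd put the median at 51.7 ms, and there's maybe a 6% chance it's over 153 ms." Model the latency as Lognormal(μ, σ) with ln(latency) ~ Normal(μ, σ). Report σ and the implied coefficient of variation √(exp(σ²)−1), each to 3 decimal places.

If T ~ Lognormal(μ,σ) then ln T ~ Normal(μ,σ), so the p-quantile of ln T is μ + z_p·σ.
ln(51.7) = 3.945 and ln(153) = 5.03; z_{0.5} = 0, z_{0.94} = 1.555.
σ = (5.03 − 3.945)/(1.555 − (0)) = 0.698.
μ = 3.945 − (0)·0.698 = 3.945.
CV = √(exp(σ²)−1) = √(exp(0.4870)−1) = 0.792.

σ ≈ 0.698, CV ≈ 0.792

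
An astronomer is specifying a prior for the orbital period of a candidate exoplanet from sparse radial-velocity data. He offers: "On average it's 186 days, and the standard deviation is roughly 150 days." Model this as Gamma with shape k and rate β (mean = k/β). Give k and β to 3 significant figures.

For Gamma(k, rate β): mean = k/β, variance = k/β², so CV = 1/√k.
CV = SD/mean = 150/186 = 0.8065, hence k = 1/CV² = 1.54.
Then β = k/mean = 1.54/186 = 0.00827.

k ≈ 1.54, β ≈ 0.00827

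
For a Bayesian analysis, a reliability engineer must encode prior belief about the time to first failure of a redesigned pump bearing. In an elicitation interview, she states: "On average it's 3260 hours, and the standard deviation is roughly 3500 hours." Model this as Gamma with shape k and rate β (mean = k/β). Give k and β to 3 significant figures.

k ≈ 0.868, β ≈ 0.000266

For Gamma(k, rate β): mean = k/β, variance = k/β², so CV = 1/√k.
CV = SD/mean = 3500/3260 = 1.074, hence k = 1/CV² = 0.868.
Then β = k/mean = 0.868/3260 = 0.000266.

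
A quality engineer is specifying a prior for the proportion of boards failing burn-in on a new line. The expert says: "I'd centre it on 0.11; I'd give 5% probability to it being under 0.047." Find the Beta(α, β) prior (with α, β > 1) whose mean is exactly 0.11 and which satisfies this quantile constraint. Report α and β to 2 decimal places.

With mean 0.11 fixed, write α = 0.11s, β = 0.89s where s = α+β.
Need P(θ < 0.047) = 0.05 under Beta(0.11s, 0.89s). Normal approximation: (q−m)/√(m(1−m)/s) ≈ z_{0.05} = -1.64, so s ≈ 0.11·0.89·(-1.64)²/(0.047−0.11)² = 66.7.
At s = 66.7: P(θ<0.047) ≈ 0.024. Adjusting to match 0.05 gives s ≈ 48.46.
So α = 0.11·48.46 ≈ 5.33, β = 0.89·48.46 ≈ 43.13.

α ≈ 5.33, β ≈ 43.13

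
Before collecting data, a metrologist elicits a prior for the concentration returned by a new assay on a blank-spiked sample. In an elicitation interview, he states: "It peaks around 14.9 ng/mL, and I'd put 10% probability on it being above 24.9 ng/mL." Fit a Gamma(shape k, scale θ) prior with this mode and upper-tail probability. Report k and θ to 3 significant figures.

Gamma(k,θ) with k>1 has mode (k−1)θ, so θ = 14.9/(k−1).
Need P(X < 24.9) = 0.9 with θ tied to k this way. Start at k = 2, θ = 14.9: P(X<24.9) ≈ 0.498.
Too low — raise k to concentrate. Iterating converges to k ≈ 8.17.
Then θ = 14.9/(8.17−1) ≈ 2.08.

k ≈ 8.17, θ ≈ 2.08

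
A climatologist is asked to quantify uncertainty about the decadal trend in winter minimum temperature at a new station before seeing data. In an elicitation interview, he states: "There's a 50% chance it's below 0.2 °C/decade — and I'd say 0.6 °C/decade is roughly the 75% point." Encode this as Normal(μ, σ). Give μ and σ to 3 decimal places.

The p-quantile of Normal(μ,σ) is μ + z_p·σ, with z_{0.5} = 0 and z_{0.75} = 0.6745.
Eliminate σ: μ = (z₂·x₁ − z₁·x₂)/(z₂ − z₁) = (0.6745·0.2 − (0)·0.6)/0.6745 = 0.200.
Then σ = (x₂ − x₁)/(z₂ − z₁) = (0.6 − 0.2)/0.6745 = 0.593.

μ = 0.200, σ = 0.593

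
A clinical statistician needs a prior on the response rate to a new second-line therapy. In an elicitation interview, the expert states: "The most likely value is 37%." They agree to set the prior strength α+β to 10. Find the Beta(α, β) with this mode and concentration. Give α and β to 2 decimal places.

α = 3.96, β = 6.04

For α,β > 1 the Beta mode is (α−1)/(α+β−2). With α+β = 10, the mode is (α−1)/8.
Set (α−1)/8 = 0.37 → α = 1 + 0.37·8 = 3.96.
β = 10 − α = 6.04.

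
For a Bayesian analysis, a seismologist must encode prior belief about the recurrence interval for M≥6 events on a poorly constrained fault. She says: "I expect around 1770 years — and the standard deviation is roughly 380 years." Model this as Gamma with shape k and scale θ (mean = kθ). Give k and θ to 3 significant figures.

For Gamma(k, scale θ): mean = kθ, variance = kθ², so CV = 1/√k.
CV = SD/mean = 380/1770 = 0.2147, hence k = 1/CV² = 21.7.
Then θ = mean/k = 1770/21.7 = 81.6.

k ≈ 21.7, θ ≈ 81.6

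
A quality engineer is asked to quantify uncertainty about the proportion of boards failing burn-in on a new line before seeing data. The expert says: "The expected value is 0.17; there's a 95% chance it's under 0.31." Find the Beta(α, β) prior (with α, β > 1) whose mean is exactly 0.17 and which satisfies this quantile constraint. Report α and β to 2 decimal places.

α ≈ 3.96, β ≈ 19.34

With mean 0.17 fixed, write α = 0.17s, β = 0.83s where s = α+β.
Need P(θ < 0.31) = 0.95 under Beta(0.17s, 0.83s). Normal approximation: (q−m)/√(m(1−m)/s) ≈ z_{0.95} = 1.64, so s ≈ 0.17·0.83·(1.64)²/(0.31−0.17)² = 19.5.
At s = 19.5: P(θ<0.31) ≈ 0.936. Adjusting to match 0.95 gives s ≈ 23.31.
So α = 0.17·23.31 ≈ 3.96, β = 0.83·23.31 ≈ 19.34.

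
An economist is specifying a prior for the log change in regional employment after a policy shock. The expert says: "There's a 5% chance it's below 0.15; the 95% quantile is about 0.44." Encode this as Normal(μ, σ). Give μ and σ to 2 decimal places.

For Normal(μ,σ), the p-quantile is μ + z_p·σ. Here z_{0.05} = -1.645, z_{0.95} = 1.645.
So 0.15 = μ − 1.645σ and 0.44 = μ + 1.645σ.
Subtracting: σ = (0.44 − 0.15)/(1.645 − (-1.645)) = 0.09.
Then μ = 0.15 − (-1.645)·0.09 = 0.30.

μ = 0.30, σ = 0.09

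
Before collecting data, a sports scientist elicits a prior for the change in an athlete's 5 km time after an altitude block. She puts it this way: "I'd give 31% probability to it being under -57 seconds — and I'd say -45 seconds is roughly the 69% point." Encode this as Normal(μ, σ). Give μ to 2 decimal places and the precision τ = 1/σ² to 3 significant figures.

The p-quantile of Normal(μ,σ) is μ + z_p·σ, with z_{0.31} = -0.4959 and z_{0.69} = 0.4959.
Eliminate σ: μ = (z₂·x₁ − z₁·x₂)/(z₂ − z₁) = (0.4959·-57 − (-0.4959)·-45)/0.9917 = -51.00.
Then σ = (x₂ − x₁)/(z₂ − z₁) = (-45 − -57)/0.9917 = 12.10.
Precision τ = 1/σ² = 1/12.1² = 0.00683.

μ = -51.00, τ = 0.00683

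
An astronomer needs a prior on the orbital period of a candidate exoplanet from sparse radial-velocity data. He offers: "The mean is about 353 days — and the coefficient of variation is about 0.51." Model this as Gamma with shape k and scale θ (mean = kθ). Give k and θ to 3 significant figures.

For Gamma(k, scale θ): mean = kθ, variance = kθ², so CV = 1/√k.
CV = 0.51, hence k = 1/CV² = 3.84.
Then θ = mean/k = 353/3.84 = 91.8.

k ≈ 3.84, θ ≈ 91.8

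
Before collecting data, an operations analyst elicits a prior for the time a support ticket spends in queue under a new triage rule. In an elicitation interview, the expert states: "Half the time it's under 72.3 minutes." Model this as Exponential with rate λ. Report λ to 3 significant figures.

Exponential median = ln 2 / λ, so λ = ln 2 / 72.3 = 0.00959.

λ ≈ 0.00959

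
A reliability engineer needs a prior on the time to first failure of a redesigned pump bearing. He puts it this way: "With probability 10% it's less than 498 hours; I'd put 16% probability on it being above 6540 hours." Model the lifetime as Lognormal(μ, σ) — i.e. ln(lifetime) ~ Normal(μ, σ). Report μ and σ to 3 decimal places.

If T ~ Lognormal(μ,σ) then ln T ~ Normal(μ,σ), so the p-quantile of ln T is μ + z_p·σ.
ln(498) = 6.211 and ln(6540) = 8.786; z_{0.1} = -1.282, z_{0.84} = 0.9945.
σ = (8.786 − 6.211)/(0.9945 − (-1.282)) = 1.131.
μ = 6.211 − (-1.282)·1.131 = 7.661.

μ ≈ 7.661, σ ≈ 1.131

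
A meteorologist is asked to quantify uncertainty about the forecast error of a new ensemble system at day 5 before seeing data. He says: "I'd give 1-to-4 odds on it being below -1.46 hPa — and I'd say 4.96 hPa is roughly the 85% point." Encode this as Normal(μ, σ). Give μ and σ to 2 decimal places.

The p-quantile of Normal(μ,σ) is μ + z_p·σ, with z_{0.2} = -0.8416 and z_{0.85} = 1.036.
Eliminate σ: μ = (z₂·x₁ − z₁·x₂)/(z₂ − z₁) = (1.036·-1.46 − (-0.8416)·4.96)/1.878 = 1.42.
Then σ = (x₂ − x₁)/(z₂ − z₁) = (4.96 − -1.46)/1.878 = 3.42.

μ = 1.42, σ = 3.42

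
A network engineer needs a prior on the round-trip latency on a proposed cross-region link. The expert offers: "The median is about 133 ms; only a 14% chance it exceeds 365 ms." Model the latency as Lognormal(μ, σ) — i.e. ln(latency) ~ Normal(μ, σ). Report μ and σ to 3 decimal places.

If T ~ Lognormal(μ,σ) then ln T ~ Normal(μ,σ), so the p-quantile of ln T is μ + z_p·σ.
ln(133) = 4.89 and ln(365) = 5.9; z_{0.5} = 0, z_{0.86} = 1.08.
σ = (5.9 − 4.89)/(1.08 − (0)) = 0.934.
μ = 4.89 − (0)·0.934 = 4.890.

μ ≈ 4.890, σ ≈ 0.934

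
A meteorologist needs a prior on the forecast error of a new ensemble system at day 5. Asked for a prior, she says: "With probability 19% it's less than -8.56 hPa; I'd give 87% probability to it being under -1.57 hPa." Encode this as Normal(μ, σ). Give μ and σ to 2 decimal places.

μ = -5.50, σ = 3.49

For Normal(μ,σ), the p-quantile is μ + z_p·σ. Here z_{0.19} = -0.8779, z_{0.87} = 1.126.
So -8.56 = μ − 0.8779σ and -1.57 = μ + 1.126σ.
Subtracting: σ = (-1.57 − -8.56)/(1.126 − (-0.8779)) = 3.49.
Then μ = -8.56 − (-0.8779)·3.49 = -5.50.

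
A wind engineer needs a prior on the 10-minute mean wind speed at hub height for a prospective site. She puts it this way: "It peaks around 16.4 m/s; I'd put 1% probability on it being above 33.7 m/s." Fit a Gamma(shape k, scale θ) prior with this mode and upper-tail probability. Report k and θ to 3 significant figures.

Gamma(k,θ) with k>1 has mode (k−1)θ, so θ = 16.4/(k−1).
Need P(X < 33.7) = 0.99 with θ tied to k this way. Start at k = 2, θ = 16.4: P(X<33.7) ≈ 0.609.
Too low — raise k to concentrate. Iterating converges to k ≈ 10.4.
Then θ = 16.4/(10.4−1) ≈ 1.74.

k ≈ 10.4, θ ≈ 1.74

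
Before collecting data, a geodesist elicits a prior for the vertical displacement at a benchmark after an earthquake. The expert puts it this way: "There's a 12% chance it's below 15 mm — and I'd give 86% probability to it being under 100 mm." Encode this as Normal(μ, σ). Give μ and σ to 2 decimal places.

For Normal(μ,σ), the p-quantile is μ + z_p·σ. Here z_{0.12} = -1.175, z_{0.86} = 1.08.
So 15 = μ − 1.175σ and 100 = μ + 1.08σ.
Subtracting: σ = (100 − 15)/(1.08 − (-1.175)) = 37.69.
Then μ = 15 − (-1.175)·37.69 = 59.28.

μ = 59.28, σ = 37.69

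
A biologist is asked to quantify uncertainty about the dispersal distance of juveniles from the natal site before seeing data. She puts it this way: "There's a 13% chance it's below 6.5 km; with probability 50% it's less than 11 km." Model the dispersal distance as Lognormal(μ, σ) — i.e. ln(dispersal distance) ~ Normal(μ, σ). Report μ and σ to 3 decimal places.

μ ≈ 2.398, σ ≈ 0.467

If T ~ Lognormal(μ,σ) then ln T ~ Normal(μ,σ), so the p-quantile of ln T is μ + z_p·σ.
ln(6.5) = 1.872 and ln(11) = 2.398; z_{0.13} = -1.126, z_{0.5} = 0.
σ = (2.398 − 1.872)/(0 − (-1.126)) = 0.467.
μ = 1.872 − (-1.126)·0.467 = 2.398.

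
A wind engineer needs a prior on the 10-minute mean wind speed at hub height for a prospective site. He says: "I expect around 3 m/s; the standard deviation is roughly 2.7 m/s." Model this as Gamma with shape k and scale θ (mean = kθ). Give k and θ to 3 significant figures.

For Gamma(k, scale θ): mean = kθ, variance = kθ², so CV = 1/√k.
CV = SD/mean = 2.7/3 = 0.9, hence k = 1/CV² = 1.23.
Then θ = mean/k = 3/1.23 = 2.43.

k ≈ 1.23, θ ≈ 2.43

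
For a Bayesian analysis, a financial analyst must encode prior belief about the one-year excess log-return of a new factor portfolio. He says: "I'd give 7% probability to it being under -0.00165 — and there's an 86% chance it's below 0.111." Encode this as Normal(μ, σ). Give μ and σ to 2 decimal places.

μ = 0.06, σ = 0.04

For Normal(μ,σ), the p-quantile is μ + z_p·σ. Here z_{0.07} = -1.476, z_{0.86} = 1.08.
So -0.00165 = μ − 1.476σ and 0.111 = μ + 1.08σ.
Subtracting: σ = (0.111 − -0.00165)/(1.08 − (-1.476)) = 0.04.
Then μ = -0.00165 − (-1.476)·0.04 = 0.06.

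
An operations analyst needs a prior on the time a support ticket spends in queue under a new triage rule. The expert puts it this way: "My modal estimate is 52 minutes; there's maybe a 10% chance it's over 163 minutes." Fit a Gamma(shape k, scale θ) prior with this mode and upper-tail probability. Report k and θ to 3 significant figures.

Gamma(k,θ) with k>1 has mode (k−1)θ, so θ = 52/(k−1).
Need P(X < 163) = 0.9 with θ tied to k this way. Start at k = 2, θ = 52: P(X<163) ≈ 0.820.
Too low — raise k to concentrate. Iterating converges to k ≈ 2.45.
Then θ = 52/(2.45−1) ≈ 35.8.

k ≈ 2.45, θ ≈ 35.8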